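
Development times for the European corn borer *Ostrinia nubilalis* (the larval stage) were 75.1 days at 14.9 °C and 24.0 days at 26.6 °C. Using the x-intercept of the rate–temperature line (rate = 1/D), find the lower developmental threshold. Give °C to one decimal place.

Equal thermal constants: D₁(T₁ − T_b) = D₂(T₂ − T_b).
75.1·(14.9 − T_b) = 24.0·(26.6 − T_b)
T_b = (75.1·14.9 − 24.0·26.6) / (75.1 − 24.0) = 480.59 / 51.1 = 9.405 °C ≈ 9.4 °C.

9.4 °C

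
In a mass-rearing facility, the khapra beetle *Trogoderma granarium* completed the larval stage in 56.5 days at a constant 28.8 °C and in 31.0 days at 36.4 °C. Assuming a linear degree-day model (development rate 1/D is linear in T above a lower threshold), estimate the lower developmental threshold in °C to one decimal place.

19.6 °C

Linear rate model ⇒ the product D·(T − T_b) is constant across temperatures.
56.5·(28.8 − T_b) = 31.0·(36.4 − T_b)
T_b = (56.5·28.8 − 31.0·36.4) / (56.5 − 31.0) = 498.80 / 25.5 = 19.561 °C ≈ 19.6 °C.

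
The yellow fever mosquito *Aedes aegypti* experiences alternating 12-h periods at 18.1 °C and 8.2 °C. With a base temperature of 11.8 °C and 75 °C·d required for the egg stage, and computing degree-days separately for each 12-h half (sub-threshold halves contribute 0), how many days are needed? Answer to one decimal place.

Day half: max(0, 18.1 − 11.8) × 0.5 = 6.3 × 0.5 = 3.15 DD.
Night half: max(0, 8.2 − 11.8) × 0.5 = 0.0 × 0.5 = 0.00 DD.
Per 24 h: 3.15 DD/day.
Duration = 75 / 3.15 = 23.810 ≈ 23.8 days.

23.8 days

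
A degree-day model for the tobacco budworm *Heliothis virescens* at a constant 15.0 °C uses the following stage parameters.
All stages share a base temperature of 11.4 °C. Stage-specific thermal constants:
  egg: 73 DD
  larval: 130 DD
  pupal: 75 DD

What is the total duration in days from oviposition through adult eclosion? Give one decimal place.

77.2 days

Daily accumulation at 15.0 °C = 15.0 − 11.4 = 3.6 DD/day.
Total K = 73 + 130 + 75 = 278 DD.
Total duration = 278 / 3.6 = 77.222 ≈ 77.2 days.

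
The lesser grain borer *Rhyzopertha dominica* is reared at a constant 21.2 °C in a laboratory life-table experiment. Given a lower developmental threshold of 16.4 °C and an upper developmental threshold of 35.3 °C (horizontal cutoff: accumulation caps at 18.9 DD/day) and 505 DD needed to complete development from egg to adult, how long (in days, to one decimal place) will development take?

105.2 days

Daily accumulation = 21.2 − 16.4 = 4.8 DD/day.
Duration = 505 / 4.8 = 105.208 ≈ 105.2 days.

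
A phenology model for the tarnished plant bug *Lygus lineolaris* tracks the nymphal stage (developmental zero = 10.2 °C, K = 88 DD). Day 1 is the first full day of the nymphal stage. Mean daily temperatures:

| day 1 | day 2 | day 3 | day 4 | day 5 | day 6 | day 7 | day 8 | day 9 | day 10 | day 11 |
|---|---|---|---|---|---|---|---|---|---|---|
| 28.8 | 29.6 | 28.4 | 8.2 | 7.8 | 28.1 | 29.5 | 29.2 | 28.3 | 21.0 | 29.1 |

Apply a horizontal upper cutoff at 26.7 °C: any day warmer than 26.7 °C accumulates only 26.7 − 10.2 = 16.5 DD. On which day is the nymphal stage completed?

day 8

Daily DD above 10.2 °C (capped at 16.5): 16.5, 16.5, 16.5, 0.0, 0.0, 16.5, 16.5, 16.5, 16.5, 10.8, 16.5.
Cumulative: 16.5, 33.0, 49.5, 49.5, 49.5, 66.0, 82.5, 99.0, 115.5, 126.3, 142.8.
The total first reaches 88 DD on day 8.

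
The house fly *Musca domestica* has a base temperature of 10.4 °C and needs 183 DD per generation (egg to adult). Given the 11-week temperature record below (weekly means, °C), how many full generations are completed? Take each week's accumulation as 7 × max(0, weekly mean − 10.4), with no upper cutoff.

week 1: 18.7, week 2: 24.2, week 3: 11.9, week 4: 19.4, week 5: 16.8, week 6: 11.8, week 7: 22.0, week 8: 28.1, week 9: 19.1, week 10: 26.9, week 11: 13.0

3 generations

Weekly DD (7 × max(0, T̄ − 10.4)): 58.1, 96.6, 10.5, 63.0, 44.8, 9.8, 81.2, 123.9, 60.9, 115.5, 18.2.
Season total = 682.5 DD.
Complete generations = ⌊682.5 / 183⌋ = 3.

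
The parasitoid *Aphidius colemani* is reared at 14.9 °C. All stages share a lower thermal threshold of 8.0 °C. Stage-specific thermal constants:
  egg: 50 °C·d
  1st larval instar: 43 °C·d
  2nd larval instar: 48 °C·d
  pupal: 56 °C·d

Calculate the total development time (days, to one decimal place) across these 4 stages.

Daily accumulation at 14.9 °C = 14.9 − 8.0 = 6.9 DD/day.
Total K = 50 + 43 + 48 + 56 = 197 DD.
Total duration = 197 / 6.9 = 28.551 ≈ 28.6 days.

28.6 days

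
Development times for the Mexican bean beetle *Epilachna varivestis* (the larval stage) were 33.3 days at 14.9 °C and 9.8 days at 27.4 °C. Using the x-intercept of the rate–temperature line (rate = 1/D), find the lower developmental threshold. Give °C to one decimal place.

9.7 °C

Equal thermal constants: D₁(T₁ − T_b) = D₂(T₂ − T_b).
33.3·(14.9 − T_b) = 9.8·(27.4 − T_b)
T_b = (33.3·14.9 − 9.8·27.4) / (33.3 − 9.8) = 227.65 / 23.5 = 9.687 °C ≈ 9.7 °C.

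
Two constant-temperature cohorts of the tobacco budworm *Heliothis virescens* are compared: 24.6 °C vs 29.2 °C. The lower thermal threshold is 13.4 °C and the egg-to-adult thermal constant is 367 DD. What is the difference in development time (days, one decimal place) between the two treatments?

9.5 days

At 24.6 °C: 367 / (24.6 − 13.4) = 367 / 11.2 = 32.768 d.
At 29.2 °C: 367 / (29.2 − 13.4) = 367 / 15.8 = 23.228 d.
Difference = |32.768 − 23.228| = 9.540 ≈ 9.5 days.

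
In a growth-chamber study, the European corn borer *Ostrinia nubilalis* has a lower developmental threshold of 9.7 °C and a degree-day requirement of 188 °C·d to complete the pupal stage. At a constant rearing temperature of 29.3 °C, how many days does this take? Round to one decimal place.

9.6 days

Daily accumulation = 29.3 − 9.7 = 19.6 DD/day.
Duration = 188 / 19.6 = 9.592 ≈ 9.6 days.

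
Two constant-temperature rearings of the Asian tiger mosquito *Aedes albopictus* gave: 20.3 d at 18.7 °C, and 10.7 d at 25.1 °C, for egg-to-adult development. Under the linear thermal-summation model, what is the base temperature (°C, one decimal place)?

11.6 °C

Linear rate model ⇒ the product D·(T − T_b) is constant across temperatures.
20.3·(18.7 − T_b) = 10.7·(25.1 − T_b)
T_b = (20.3·18.7 − 10.7·25.1) / (20.3 − 10.7) = 111.04 / 9.6 = 11.567 °C ≈ 11.6 °C.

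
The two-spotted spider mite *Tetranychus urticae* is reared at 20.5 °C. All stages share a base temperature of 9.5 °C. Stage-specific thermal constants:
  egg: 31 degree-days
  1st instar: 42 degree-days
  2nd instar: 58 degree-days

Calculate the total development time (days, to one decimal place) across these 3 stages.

Daily accumulation at 20.5 °C = 20.5 − 9.5 = 11.0 DD/day.
Total K = 31 + 42 + 58 = 131 DD.
Total duration = 131 / 11.0 = 11.909 ≈ 11.9 days.

11.9 days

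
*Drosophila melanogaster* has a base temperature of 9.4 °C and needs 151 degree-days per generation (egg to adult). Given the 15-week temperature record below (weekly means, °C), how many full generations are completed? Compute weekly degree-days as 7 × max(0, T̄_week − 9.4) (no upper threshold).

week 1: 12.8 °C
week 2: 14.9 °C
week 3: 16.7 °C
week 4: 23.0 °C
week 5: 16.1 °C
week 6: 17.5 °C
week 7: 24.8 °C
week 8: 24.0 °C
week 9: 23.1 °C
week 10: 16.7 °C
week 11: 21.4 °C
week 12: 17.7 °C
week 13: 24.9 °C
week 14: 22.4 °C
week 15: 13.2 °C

Weekly DD (7 × max(0, T̄ − 9.4)): 23.8, 38.5, 51.1, 95.2, 46.9, 56.7, 107.8, 102.2, 95.9, 51.1, 84.0, 58.1, 108.5, 91.0, 26.6.
Season total = 1037.4 DD.
Complete generations = ⌊1037.4 / 151⌋ = 6.

6 generations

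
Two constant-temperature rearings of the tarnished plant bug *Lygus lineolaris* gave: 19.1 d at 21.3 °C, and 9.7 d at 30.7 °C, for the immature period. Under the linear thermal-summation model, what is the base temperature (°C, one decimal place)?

11.6 °C

Under the model K = D·(T − T_b), so D₁·(T₁ − T_b) = D₂·(T₂ − T_b).
19.1·(21.3 − T_b) = 9.7·(30.7 − T_b)
T_b = (19.1·21.3 − 9.7·30.7) / (19.1 − 9.7) = 109.04 / 9.4 = 11.600 °C ≈ 11.6 °C.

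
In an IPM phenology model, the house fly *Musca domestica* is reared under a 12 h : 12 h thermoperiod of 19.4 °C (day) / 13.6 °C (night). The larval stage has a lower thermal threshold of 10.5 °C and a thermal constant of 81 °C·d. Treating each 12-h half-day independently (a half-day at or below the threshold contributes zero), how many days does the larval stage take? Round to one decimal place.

Day half: max(0, 19.4 − 10.5) × 0.5 = 8.9 × 0.5 = 4.45 DD.
Night half: max(0, 13.6 − 10.5) × 0.5 = 3.1 × 0.5 = 1.55 DD.
Per 24 h: 6.00 DD/day.
Duration = 81 / 6.00 = 13.500 ≈ 13.5 days.

13.5 days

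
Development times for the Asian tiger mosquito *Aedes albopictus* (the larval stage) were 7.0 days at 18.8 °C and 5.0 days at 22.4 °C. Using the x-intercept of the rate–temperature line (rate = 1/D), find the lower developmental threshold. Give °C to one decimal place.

Equal thermal constants: D₁(T₁ − T_b) = D₂(T₂ − T_b).
7.0·(18.8 − T_b) = 5.0·(22.4 − T_b)
T_b = (7.0·18.8 − 5.0·22.4) / (7.0 − 5.0) = 19.60 / 2.0 = 9.800 °C ≈ 9.8 °C.

9.8 °C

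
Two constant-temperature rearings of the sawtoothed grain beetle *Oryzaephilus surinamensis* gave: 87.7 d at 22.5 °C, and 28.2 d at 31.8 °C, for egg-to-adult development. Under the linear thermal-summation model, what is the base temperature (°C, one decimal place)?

Under the model K = D·(T − T_b), so D₁·(T₁ − T_b) = D₂·(T₂ − T_b).
87.7·(22.5 − T_b) = 28.2·(31.8 − T_b)
T_b = (87.7·22.5 − 28.2·31.8) / (87.7 − 28.2) = 1076.49 / 59.5 = 18.092 °C ≈ 18.1 °C.

18.1 °C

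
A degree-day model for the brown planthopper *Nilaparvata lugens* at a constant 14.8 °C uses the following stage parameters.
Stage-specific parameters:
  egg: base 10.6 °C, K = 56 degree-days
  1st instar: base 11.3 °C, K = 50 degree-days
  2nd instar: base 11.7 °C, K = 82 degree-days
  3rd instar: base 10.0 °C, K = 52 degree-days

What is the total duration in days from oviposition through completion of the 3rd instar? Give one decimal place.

64.9 days

egg: 56 / (14.8 − 10.6) = 56 / 4.2 = 13.333 d.
1st instar: 50 / (14.8 − 11.3) = 50 / 3.5 = 14.286 d.
2nd instar: 82 / (14.8 − 11.7) = 82 / 3.1 = 26.452 d.
3rd instar: 52 / (14.8 − 10.0) = 52 / 4.8 = 10.833 d.
Sum = 64.904 ≈ 64.9 days.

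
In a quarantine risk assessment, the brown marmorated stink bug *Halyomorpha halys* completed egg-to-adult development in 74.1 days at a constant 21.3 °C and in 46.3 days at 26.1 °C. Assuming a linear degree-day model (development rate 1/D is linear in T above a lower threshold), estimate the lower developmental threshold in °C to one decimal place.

Under the model K = D·(T − T_b), so D₁·(T₁ − T_b) = D₂·(T₂ − T_b).
74.1·(21.3 − T_b) = 46.3·(26.1 − T_b)
T_b = (74.1·21.3 − 46.3·26.1) / (74.1 − 46.3) = 369.90 / 27.8 = 13.306 °C ≈ 13.3 °C.

13.3 °C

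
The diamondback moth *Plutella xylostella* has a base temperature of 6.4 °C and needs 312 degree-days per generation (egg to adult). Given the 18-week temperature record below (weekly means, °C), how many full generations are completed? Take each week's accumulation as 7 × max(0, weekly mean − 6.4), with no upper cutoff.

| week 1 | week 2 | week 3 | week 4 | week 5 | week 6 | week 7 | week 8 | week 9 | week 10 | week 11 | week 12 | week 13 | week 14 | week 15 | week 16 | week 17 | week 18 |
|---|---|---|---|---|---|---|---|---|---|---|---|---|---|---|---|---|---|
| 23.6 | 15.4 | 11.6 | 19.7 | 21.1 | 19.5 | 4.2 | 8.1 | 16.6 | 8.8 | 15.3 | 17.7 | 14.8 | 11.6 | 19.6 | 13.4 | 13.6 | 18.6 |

Weekly DD (7 × max(0, T̄ − 6.4)): 120.4, 63.0, 36.4, 93.1, 102.9, 91.7, 0.0, 11.9, 71.4, 16.8, 62.3, 79.1, 58.8, 36.4, 92.4, 49.0, 50.4, 85.4.
Season total = 1121.4 DD.
Complete generations = ⌊1121.4 / 312⌋ = 3.

3 generations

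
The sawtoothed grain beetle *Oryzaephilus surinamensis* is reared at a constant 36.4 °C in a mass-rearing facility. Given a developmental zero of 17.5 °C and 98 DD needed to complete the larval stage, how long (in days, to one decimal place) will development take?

Daily accumulation = 36.4 − 17.5 = 18.9 DD/day.
Duration = 98 / 18.9 = 5.185 ≈ 5.2 days.

5.2 days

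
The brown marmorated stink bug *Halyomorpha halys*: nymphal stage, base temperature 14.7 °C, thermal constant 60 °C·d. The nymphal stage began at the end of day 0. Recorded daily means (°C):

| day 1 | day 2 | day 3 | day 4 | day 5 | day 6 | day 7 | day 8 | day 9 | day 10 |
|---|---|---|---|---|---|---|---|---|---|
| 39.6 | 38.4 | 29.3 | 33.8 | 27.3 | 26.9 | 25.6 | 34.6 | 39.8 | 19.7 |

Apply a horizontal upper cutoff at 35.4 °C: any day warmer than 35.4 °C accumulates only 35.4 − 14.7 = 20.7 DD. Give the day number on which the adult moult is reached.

day 4

Daily DD above 14.7 °C (capped at 20.7): 20.7, 20.7, 14.6, 19.1, 12.6, 12.2, 10.9, 19.9, 20.7, 5.0.
Cumulative: 20.7, 41.4, 56.0, 75.1, 87.7, 99.9, 110.8, 130.7, 151.4, 156.4.
The total first reaches 60 DD on day 4.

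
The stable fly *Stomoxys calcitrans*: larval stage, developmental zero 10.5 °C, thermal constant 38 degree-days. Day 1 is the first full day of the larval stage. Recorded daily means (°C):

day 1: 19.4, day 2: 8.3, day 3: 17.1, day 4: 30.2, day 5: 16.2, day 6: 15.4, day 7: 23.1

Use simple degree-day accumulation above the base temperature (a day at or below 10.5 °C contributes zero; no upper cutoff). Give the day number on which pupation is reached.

Daily DD above 10.5 °C: 8.9, 0.0, 6.6, 19.7, 5.7, 4.9, 12.6.
Cumulative: 8.9, 8.9, 15.5, 35.2, 40.9, 45.8, 58.4.
The total first reaches 38 DD on day 5.

day 5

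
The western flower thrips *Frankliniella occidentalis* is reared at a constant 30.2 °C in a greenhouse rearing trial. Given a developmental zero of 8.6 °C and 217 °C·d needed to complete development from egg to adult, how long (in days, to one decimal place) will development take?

Daily accumulation = 30.2 − 8.6 = 21.6 DD/day.
Duration = 217 / 21.6 = 10.046 ≈ 10.0 days.

10.0 days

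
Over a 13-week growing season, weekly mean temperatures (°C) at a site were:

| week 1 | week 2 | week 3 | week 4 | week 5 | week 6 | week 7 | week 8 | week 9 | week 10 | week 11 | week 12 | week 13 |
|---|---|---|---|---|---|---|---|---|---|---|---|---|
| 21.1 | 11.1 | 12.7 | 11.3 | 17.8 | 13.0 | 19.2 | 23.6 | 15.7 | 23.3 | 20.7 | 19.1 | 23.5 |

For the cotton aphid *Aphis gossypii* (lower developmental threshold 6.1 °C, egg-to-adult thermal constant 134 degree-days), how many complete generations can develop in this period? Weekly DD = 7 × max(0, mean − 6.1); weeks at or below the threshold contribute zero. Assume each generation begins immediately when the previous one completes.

7 generations

Weekly DD (7 × max(0, T̄ − 6.1)): 105.0, 35.0, 46.2, 36.4, 81.9, 48.3, 91.7, 122.5, 67.2, 120.4, 102.2, 91.0, 121.8.
Season total = 1069.6 DD.
Complete generations = ⌊1069.6 / 134⌋ = 7.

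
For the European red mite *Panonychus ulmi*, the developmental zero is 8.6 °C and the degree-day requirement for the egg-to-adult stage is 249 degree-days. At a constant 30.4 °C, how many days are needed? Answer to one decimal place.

Daily accumulation = 30.4 − 8.6 = 21.8 DD/day.
Duration = 249 / 21.8 = 11.422 ≈ 11.4 days.

11.4 days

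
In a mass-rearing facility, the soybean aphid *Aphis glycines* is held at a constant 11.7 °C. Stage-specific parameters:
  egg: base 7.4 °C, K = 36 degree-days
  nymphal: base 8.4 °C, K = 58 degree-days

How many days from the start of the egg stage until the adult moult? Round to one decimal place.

25.9 days

egg: 36 / (11.7 − 7.4) = 36 / 4.3 = 8.372 d.
nymphal: 58 / (11.7 − 8.4) = 58 / 3.3 = 17.576 d.
Sum = 25.948 ≈ 25.9 days.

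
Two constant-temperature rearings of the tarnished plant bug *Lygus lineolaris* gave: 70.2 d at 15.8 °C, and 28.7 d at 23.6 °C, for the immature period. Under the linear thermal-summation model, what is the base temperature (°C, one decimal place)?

Linear rate model ⇒ the product D·(T − T_b) is constant across temperatures.
70.2·(15.8 − T_b) = 28.7·(23.6 − T_b)
T_b = (70.2·15.8 − 28.7·23.6) / (70.2 − 28.7) = 431.84 / 41.5 = 10.406 °C ≈ 10.4 °C.

10.4 °C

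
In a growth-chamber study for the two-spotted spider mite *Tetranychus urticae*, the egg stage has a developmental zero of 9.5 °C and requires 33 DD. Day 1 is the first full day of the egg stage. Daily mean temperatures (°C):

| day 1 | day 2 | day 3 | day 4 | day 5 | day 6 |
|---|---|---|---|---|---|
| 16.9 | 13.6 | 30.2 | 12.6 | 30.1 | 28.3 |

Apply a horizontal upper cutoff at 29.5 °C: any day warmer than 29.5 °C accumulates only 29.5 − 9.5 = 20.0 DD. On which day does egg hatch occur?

day 4

Daily DD above 9.5 °C (capped at 20.0): 7.4, 4.1, 20.0, 3.1, 20.0, 18.8.
Cumulative: 7.4, 11.5, 31.5, 34.6, 54.6, 73.4.
The total first reaches 33 DD on day 4.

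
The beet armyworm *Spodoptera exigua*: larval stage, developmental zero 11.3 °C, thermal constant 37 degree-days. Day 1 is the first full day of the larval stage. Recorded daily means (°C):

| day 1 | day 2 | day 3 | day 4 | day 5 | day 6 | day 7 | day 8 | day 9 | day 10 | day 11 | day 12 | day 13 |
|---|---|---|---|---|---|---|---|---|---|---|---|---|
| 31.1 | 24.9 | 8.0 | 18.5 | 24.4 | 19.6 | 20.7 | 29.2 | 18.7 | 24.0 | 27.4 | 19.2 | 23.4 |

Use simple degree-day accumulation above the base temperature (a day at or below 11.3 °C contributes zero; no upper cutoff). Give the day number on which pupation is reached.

Daily DD above 11.3 °C: 19.8, 13.6, 0.0, 7.2, 13.1, 8.3, 9.4, 17.9, 7.4, 12.7, 16.1, 7.9, 12.1.
Cumulative: 19.8, 33.4, 33.4, 40.6, 53.7, 62.0, 71.4, 89.3, 96.7, 109.4, 125.5, 133.4, 145.5.
The total first reaches 37 DD on day 4.

day 4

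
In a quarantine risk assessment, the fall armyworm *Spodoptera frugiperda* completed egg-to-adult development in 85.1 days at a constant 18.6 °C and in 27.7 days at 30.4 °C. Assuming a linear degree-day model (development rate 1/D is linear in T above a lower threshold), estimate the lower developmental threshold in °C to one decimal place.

Equal thermal constants: D₁(T₁ − T_b) = D₂(T₂ − T_b).
85.1·(18.6 − T_b) = 27.7·(30.4 − T_b)
T_b = (85.1·18.6 − 27.7·30.4) / (85.1 − 27.7) = 740.78 / 57.4 = 12.906 °C ≈ 12.9 °C.

12.9 °C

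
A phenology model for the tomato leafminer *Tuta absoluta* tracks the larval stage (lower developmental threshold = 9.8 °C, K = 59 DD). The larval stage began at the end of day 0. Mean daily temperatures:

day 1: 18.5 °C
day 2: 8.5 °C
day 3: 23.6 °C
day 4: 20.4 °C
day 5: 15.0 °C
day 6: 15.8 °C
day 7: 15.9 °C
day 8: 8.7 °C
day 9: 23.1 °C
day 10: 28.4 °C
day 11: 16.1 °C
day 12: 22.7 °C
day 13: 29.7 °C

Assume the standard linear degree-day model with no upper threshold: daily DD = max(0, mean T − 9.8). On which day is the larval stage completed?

Daily DD above 9.8 °C: 8.7, 0.0, 13.8, 10.6, 5.2, 6.0, 6.1, 0.0, 13.3, 18.6, 6.3, 12.9, 19.9.
Cumulative: 8.7, 8.7, 22.5, 33.1, 38.3, 44.3, 50.4, 50.4, 63.7, 82.3, 88.6, 101.5, 121.4.
The total first reaches 59 DD on day 9.

day 9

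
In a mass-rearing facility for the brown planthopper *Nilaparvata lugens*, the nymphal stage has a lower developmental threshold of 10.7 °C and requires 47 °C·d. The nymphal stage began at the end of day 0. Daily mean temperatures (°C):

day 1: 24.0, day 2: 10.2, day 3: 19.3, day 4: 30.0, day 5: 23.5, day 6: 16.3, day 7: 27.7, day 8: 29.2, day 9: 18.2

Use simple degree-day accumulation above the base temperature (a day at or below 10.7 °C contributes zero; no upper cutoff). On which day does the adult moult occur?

day 5

Daily DD above 10.7 °C: 13.3, 0.0, 8.6, 19.3, 12.8, 5.6, 17.0, 18.5, 7.5.
Cumulative: 13.3, 13.3, 21.9, 41.2, 54.0, 59.6, 76.6, 95.1, 102.6.
The total first reaches 47 DD on day 5.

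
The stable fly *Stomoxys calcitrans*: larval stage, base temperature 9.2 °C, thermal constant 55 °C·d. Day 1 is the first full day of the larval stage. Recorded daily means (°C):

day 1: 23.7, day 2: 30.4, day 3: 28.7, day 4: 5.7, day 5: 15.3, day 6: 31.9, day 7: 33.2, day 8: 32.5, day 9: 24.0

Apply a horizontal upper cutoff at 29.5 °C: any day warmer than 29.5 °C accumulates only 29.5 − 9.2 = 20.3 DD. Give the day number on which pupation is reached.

day 5

Daily DD above 9.2 °C (capped at 20.3): 14.5, 20.3, 19.5, 0.0, 6.1, 20.3, 20.3, 20.3, 14.8.
Cumulative: 14.5, 34.8, 54.3, 54.3, 60.4, 80.7, 101.0, 121.3, 136.1.
The total first reaches 55 DD on day 5.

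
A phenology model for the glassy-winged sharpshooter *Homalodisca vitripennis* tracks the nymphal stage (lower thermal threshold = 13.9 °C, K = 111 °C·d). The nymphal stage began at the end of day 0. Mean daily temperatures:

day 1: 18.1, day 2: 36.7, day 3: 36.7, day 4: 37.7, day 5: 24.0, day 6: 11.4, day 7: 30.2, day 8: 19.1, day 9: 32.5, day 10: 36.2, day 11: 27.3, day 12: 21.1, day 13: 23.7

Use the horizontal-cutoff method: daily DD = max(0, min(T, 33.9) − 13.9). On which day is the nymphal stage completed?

day 9

Daily DD above 13.9 °C (capped at 20.0): 4.2, 20.0, 20.0, 20.0, 10.1, 0.0, 16.3, 5.2, 18.6, 20.0, 13.4, 7.2, 9.8.
Cumulative: 4.2, 24.2, 44.2, 64.2, 74.3, 74.3, 90.6, 95.8, 114.4, 134.4, 147.8, 155.0, 164.8.
The total first reaches 111 DD on day 9.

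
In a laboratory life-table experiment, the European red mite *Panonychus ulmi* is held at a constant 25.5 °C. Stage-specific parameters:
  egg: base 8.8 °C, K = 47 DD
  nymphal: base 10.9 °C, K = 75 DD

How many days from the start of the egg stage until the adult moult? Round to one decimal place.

8.0 days

egg: 47 / (25.5 − 8.8) = 47 / 16.7 = 2.814 d.
nymphal: 75 / (25.5 − 10.9) = 75 / 14.6 = 5.137 d.
Sum = 7.951 ≈ 8.0 days.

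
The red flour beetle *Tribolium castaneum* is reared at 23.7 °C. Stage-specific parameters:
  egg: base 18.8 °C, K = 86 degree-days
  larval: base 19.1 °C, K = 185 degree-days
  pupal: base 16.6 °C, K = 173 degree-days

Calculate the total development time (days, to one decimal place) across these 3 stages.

82.1 days

egg: 86 / (23.7 − 18.8) = 86 / 4.9 = 17.551 d.
larval: 185 / (23.7 − 19.1) = 185 / 4.6 = 40.217 d.
pupal: 173 / (23.7 − 16.6) = 173 / 7.1 = 24.366 d.
Sum = 82.135 ≈ 82.1 days.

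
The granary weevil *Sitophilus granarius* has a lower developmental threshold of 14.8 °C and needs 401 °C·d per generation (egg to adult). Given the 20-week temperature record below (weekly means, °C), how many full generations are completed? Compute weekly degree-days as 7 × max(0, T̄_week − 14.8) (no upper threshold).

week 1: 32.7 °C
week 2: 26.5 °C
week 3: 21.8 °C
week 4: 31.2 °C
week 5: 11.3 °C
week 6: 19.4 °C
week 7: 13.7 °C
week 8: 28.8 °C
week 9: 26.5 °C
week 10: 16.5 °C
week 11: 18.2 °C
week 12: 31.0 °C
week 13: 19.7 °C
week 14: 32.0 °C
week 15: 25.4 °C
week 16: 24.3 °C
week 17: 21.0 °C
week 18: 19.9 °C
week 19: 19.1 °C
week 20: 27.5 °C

Weekly DD (7 × max(0, T̄ − 14.8)): 125.3, 81.9, 49.0, 114.8, 0.0, 32.2, 0.0, 98.0, 81.9, 11.9, 23.8, 113.4, 34.3, 120.4, 74.2, 66.5, 43.4, 35.7, 30.1, 88.9.
Season total = 1225.7 DD.
Complete generations = ⌊1225.7 / 401⌋ = 3.

3 generations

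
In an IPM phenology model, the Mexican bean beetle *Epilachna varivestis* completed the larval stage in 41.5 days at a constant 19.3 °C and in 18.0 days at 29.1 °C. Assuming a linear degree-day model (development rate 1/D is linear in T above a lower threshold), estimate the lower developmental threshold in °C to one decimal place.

11.8 °C

Equal thermal constants: D₁(T₁ − T_b) = D₂(T₂ − T_b).
41.5·(19.3 − T_b) = 18.0·(29.1 − T_b)
T_b = (41.5·19.3 − 18.0·29.1) / (41.5 − 18.0) = 277.15 / 23.5 = 11.794 °C ≈ 11.8 °C.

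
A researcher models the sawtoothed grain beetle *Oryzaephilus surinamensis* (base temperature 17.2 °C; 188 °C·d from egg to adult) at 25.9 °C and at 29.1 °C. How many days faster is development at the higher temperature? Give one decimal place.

5.8 days

At 25.9 °C: 188 / (25.9 − 17.2) = 188 / 8.7 = 21.609 d.
At 29.1 °C: 188 / (29.1 − 17.2) = 188 / 11.9 = 15.798 d.
Difference = |21.609 − 15.798| = 5.811 ≈ 5.8 days.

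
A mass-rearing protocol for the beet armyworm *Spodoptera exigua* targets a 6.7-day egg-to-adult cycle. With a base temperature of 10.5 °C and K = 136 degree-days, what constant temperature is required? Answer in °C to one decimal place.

Required daily accumulation = 136 / 6.7 = 20.299 DD/day.
T = T_base + 20.299 = 10.5 + 20.299 = 30.799 ≈ 30.8 °C.

30.8 °C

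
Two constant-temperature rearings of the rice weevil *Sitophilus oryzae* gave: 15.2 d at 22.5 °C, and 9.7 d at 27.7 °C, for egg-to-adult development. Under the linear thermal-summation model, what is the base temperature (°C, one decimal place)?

13.3 °C

Linear rate model ⇒ the product D·(T − T_b) is constant across temperatures.
15.2·(22.5 − T_b) = 9.7·(27.7 − T_b)
T_b = (15.2·22.5 − 9.7·27.7) / (15.2 − 9.7) = 73.31 / 5.5 = 13.329 °C ≈ 13.3 °C.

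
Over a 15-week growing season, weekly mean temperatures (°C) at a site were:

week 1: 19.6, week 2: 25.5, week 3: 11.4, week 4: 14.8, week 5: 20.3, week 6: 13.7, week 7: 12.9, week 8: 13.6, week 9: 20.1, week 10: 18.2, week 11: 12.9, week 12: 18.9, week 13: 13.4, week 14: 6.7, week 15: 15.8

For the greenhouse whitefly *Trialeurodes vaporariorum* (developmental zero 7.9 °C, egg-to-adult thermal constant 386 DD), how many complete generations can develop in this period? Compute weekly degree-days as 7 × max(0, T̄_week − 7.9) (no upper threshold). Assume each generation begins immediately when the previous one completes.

2 generations

Weekly DD (7 × max(0, T̄ − 7.9)): 81.9, 123.2, 24.5, 48.3, 86.8, 40.6, 35.0, 39.9, 85.4, 72.1, 35.0, 77.0, 38.5, 0.0, 55.3.
Season total = 843.5 DD.
Complete generations = ⌊843.5 / 386⌋ = 2.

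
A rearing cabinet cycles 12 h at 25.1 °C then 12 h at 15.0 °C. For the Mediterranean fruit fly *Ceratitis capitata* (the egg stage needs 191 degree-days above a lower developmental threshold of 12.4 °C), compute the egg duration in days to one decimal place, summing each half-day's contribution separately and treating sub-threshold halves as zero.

25.0 days

Day half: max(0, 25.1 − 12.4) × 0.5 = 12.7 × 0.5 = 6.35 DD.
Night half: max(0, 15.0 − 12.4) × 0.5 = 2.6 × 0.5 = 1.30 DD.
Per 24 h: 7.65 DD/day.
Duration = 191 / 7.65 = 24.967 ≈ 25.0 days.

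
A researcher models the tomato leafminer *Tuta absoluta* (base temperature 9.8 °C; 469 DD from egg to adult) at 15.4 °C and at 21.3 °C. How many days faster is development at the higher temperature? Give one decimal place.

43.0 days

At 15.4 °C: 469 / (15.4 − 9.8) = 469 / 5.6 = 83.750 d.
At 21.3 °C: 469 / (21.3 − 9.8) = 469 / 11.5 = 40.783 d.
Difference = |83.750 − 40.783| = 42.967 ≈ 43.0 days.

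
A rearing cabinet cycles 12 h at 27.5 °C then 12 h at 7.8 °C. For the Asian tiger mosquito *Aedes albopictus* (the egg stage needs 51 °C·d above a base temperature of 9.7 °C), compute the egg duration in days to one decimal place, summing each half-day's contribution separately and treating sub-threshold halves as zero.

Day half: max(0, 27.5 − 9.7) × 0.5 = 17.8 × 0.5 = 8.90 DD.
Night half: max(0, 7.8 − 9.7) × 0.5 = 0.0 × 0.5 = 0.00 DD.
Per 24 h: 8.90 DD/day.
Duration = 51 / 8.90 = 5.730 ≈ 5.7 days.

5.7 days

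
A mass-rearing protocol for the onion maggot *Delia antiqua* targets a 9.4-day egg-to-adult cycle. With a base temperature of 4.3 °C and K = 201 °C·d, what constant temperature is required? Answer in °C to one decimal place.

25.7 °C

Required daily accumulation = 201 / 9.4 = 21.383 DD/day.
T = T_base + 21.383 = 4.3 + 21.383 = 25.683 ≈ 25.7 °C.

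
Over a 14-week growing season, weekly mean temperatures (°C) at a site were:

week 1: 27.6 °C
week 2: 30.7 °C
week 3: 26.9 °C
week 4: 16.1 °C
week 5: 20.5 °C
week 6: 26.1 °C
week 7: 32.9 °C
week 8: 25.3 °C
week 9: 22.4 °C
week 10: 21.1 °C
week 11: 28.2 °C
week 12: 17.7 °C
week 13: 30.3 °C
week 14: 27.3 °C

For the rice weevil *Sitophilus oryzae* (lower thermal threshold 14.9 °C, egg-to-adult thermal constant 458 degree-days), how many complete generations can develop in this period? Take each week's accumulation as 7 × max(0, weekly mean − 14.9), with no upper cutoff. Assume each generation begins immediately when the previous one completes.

2 generations

Weekly DD (7 × max(0, T̄ − 14.9)): 88.9, 110.6, 84.0, 8.4, 39.2, 78.4, 126.0, 72.8, 52.5, 43.4, 93.1, 19.6, 107.8, 86.8.
Season total = 1011.5 DD.
Complete generations = ⌊1011.5 / 458⌋ = 2.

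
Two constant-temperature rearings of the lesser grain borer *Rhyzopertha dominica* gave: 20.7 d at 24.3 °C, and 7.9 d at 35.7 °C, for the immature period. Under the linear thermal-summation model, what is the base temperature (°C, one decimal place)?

Equal thermal constants: D₁(T₁ − T_b) = D₂(T₂ − T_b).
20.7·(24.3 − T_b) = 7.9·(35.7 − T_b)
T_b = (20.7·24.3 − 7.9·35.7) / (20.7 − 7.9) = 220.98 / 12.8 = 17.264 °C ≈ 17.3 °C.

17.3 °C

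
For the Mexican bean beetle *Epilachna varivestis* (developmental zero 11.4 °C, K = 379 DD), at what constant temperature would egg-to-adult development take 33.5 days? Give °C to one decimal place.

22.7 °C

Required daily accumulation = 379 / 33.5 = 11.313 DD/day.
T = T_base + 11.313 = 11.4 + 11.313 = 22.713 ≈ 22.7 °C.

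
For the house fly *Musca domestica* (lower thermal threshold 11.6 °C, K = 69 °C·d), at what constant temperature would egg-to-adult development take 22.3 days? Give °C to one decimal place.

Required daily accumulation = 69 / 22.3 = 3.094 DD/day.
T = T_base + 3.094 = 11.6 + 3.094 = 14.694 ≈ 14.7 °C.

14.7 °C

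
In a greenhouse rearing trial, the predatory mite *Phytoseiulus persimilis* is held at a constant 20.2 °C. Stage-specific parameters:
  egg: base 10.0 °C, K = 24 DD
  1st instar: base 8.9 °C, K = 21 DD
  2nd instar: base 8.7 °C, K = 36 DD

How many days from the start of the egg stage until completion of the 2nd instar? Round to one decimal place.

7.3 days

egg: 24 / (20.2 − 10.0) = 24 / 10.2 = 2.353 d.
1st instar: 21 / (20.2 − 8.9) = 21 / 11.3 = 1.858 d.
2nd instar: 36 / (20.2 − 8.7) = 36 / 11.5 = 3.130 d.
Sum = 7.342 ≈ 7.3 days.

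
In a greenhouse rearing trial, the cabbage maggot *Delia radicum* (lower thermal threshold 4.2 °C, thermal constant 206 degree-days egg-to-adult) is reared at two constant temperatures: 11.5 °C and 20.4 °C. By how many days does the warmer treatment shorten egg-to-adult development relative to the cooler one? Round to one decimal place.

15.5 days

At 11.5 °C: 206 / (11.5 − 4.2) = 206 / 7.3 = 28.219 d.
At 20.4 °C: 206 / (20.4 − 4.2) = 206 / 16.2 = 12.716 d.
Difference = |28.219 − 12.716| = 15.503 ≈ 15.5 days.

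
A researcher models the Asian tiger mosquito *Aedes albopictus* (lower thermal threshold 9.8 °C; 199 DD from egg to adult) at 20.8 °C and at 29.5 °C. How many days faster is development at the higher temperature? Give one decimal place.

8.0 days

At 20.8 °C: 199 / (20.8 − 9.8) = 199 / 11.0 = 18.091 d.
At 29.5 °C: 199 / (29.5 − 9.8) = 199 / 19.7 = 10.102 d.
Difference = |18.091 − 10.102| = 7.989 ≈ 8.0 days.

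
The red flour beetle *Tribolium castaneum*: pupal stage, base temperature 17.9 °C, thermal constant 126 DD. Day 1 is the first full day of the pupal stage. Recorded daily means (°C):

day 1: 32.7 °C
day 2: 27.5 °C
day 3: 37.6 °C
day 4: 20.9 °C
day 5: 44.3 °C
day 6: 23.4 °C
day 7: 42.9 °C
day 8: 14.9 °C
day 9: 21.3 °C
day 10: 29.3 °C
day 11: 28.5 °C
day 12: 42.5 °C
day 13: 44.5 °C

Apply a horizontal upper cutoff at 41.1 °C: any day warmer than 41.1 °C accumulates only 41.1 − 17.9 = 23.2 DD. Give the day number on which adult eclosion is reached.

Daily DD above 17.9 °C (capped at 23.2): 14.8, 9.6, 19.7, 3.0, 23.2, 5.5, 23.2, 0.0, 3.4, 11.4, 10.6, 23.2, 23.2.
Cumulative: 14.8, 24.4, 44.1, 47.1, 70.3, 75.8, 99.0, 99.0, 102.4, 113.8, 124.4, 147.6, 170.8.
The total first reaches 126 DD on day 12.

day 12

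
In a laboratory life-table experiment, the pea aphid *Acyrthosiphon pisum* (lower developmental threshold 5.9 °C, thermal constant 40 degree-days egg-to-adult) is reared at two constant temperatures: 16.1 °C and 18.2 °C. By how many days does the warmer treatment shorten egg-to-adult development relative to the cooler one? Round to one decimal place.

At 16.1 °C: 40 / (16.1 − 5.9) = 40 / 10.2 = 3.922 d.
At 18.2 °C: 40 / (18.2 − 5.9) = 40 / 12.3 = 3.252 d.
Difference = |3.922 − 3.252| = 0.670 ≈ 0.7 days.

0.7 days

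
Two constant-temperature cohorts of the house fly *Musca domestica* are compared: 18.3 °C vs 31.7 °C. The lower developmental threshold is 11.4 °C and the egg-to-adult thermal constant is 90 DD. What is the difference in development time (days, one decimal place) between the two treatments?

At 18.3 °C: 90 / (18.3 − 11.4) = 90 / 6.9 = 13.043 d.
At 31.7 °C: 90 / (31.7 − 11.4) = 90 / 20.3 = 4.433 d.
Difference = |13.043 − 4.433| = 8.610 ≈ 8.6 days.

8.6 days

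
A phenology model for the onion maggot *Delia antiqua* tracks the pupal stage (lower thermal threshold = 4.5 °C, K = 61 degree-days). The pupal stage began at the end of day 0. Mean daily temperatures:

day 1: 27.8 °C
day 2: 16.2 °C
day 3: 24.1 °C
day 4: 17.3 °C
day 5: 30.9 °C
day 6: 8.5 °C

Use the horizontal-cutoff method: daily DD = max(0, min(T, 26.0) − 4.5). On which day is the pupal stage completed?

Daily DD above 4.5 °C (capped at 21.5): 21.5, 11.7, 19.6, 12.8, 21.5, 4.0.
Cumulative: 21.5, 33.2, 52.8, 65.6, 87.1, 91.1.
The total first reaches 61 DD on day 4.

day 4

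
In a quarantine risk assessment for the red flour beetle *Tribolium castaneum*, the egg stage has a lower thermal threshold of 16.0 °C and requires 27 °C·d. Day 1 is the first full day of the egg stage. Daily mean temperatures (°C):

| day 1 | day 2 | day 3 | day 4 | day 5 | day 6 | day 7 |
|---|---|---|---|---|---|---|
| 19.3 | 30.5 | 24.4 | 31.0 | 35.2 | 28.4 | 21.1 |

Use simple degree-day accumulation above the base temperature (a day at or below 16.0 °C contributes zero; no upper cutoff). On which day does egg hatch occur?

day 4

Daily DD above 16.0 °C: 3.3, 14.5, 8.4, 15.0, 19.2, 12.4, 5.1.
Cumulative: 3.3, 17.8, 26.2, 41.2, 60.4, 72.8, 77.9.
The total first reaches 27 DD on day 4.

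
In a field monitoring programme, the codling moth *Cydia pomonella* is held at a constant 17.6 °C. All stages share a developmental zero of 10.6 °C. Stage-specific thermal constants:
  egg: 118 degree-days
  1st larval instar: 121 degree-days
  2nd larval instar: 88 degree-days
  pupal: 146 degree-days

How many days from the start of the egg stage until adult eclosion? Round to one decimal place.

Daily accumulation at 17.6 °C = 17.6 − 10.6 = 7.0 DD/day.
Total K = 118 + 121 + 88 + 146 = 473 DD.
Total duration = 473 / 7.0 = 67.571 ≈ 67.6 days.

67.6 days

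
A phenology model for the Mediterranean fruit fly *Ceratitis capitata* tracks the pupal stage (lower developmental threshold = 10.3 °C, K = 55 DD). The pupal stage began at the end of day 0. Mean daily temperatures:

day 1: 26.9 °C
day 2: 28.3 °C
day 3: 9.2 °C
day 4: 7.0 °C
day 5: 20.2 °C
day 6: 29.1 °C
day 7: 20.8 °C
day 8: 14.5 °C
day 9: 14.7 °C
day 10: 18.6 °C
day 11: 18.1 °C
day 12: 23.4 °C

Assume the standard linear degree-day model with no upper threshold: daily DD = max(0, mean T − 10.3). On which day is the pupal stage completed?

day 6

Daily DD above 10.3 °C: 16.6, 18.0, 0.0, 0.0, 9.9, 18.8, 10.5, 4.2, 4.4, 8.3, 7.8, 13.1.
Cumulative: 16.6, 34.6, 34.6, 34.6, 44.5, 63.3, 73.8, 78.0, 82.4, 90.7, 98.5, 111.6.
The total first reaches 55 DD on day 6.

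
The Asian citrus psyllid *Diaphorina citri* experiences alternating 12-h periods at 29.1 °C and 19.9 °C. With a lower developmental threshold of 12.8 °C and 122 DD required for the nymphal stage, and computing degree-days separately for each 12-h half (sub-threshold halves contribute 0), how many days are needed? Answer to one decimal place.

Day half: max(0, 29.1 − 12.8) × 0.5 = 16.3 × 0.5 = 8.15 DD.
Night half: max(0, 19.9 − 12.8) × 0.5 = 7.1 × 0.5 = 3.55 DD.
Per 24 h: 11.70 DD/day.
Duration = 122 / 11.70 = 10.427 ≈ 10.4 days.

10.4 days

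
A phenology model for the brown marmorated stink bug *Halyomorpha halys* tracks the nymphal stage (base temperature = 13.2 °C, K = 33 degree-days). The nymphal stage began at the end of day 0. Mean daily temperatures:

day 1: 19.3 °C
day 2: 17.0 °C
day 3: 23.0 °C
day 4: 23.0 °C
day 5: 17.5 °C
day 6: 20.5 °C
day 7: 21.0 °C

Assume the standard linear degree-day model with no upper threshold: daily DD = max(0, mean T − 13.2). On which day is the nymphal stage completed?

Daily DD above 13.2 °C: 6.1, 3.8, 9.8, 9.8, 4.3, 7.3, 7.8.
Cumulative: 6.1, 9.9, 19.7, 29.5, 33.8, 41.1, 48.9.
The total first reaches 33 DD on day 5.

day 5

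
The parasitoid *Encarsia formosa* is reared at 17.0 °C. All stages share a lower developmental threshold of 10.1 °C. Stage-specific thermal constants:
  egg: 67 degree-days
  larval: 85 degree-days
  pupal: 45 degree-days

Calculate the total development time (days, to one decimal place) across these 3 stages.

Daily accumulation at 17.0 °C = 17.0 − 10.1 = 6.9 DD/day.
Total K = 67 + 85 + 45 = 197 DD.
Total duration = 197 / 6.9 = 28.551 ≈ 28.6 days.

28.6 days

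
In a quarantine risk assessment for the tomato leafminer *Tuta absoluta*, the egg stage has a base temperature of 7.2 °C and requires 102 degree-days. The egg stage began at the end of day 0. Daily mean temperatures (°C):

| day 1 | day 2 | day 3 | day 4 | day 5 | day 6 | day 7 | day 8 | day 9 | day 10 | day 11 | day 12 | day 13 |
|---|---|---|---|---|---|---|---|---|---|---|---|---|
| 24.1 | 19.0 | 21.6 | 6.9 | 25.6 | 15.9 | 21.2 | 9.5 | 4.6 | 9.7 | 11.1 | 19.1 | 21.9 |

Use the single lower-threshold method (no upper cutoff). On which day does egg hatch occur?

day 12

Daily DD above 7.2 °C: 16.9, 11.8, 14.4, 0.0, 18.4, 8.7, 14.0, 2.3, 0.0, 2.5, 3.9, 11.9, 14.7.
Cumulative: 16.9, 28.7, 43.1, 43.1, 61.5, 70.2, 84.2, 86.5, 86.5, 89.0, 92.9, 104.8, 119.5.
The total first reaches 102 DD on day 12.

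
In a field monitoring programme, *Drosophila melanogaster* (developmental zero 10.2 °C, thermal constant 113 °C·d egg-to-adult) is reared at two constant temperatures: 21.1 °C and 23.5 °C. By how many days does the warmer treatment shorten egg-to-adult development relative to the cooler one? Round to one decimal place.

1.9 days

At 21.1 °C: 113 / (21.1 − 10.2) = 113 / 10.9 = 10.367 d.
At 23.5 °C: 113 / (23.5 − 10.2) = 113 / 13.3 = 8.496 d.
Difference = |10.367 − 8.496| = 1.871 ≈ 1.9 days.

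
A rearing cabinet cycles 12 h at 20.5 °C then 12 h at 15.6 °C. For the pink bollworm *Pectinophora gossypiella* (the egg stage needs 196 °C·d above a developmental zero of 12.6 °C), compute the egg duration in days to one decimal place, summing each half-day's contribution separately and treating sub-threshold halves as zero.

36.0 days

Day half: max(0, 20.5 − 12.6) × 0.5 = 7.9 × 0.5 = 3.95 DD.
Night half: max(0, 15.6 − 12.6) × 0.5 = 3.0 × 0.5 = 1.50 DD.
Per 24 h: 5.45 DD/day.
Duration = 196 / 5.45 = 35.963 ≈ 36.0 days.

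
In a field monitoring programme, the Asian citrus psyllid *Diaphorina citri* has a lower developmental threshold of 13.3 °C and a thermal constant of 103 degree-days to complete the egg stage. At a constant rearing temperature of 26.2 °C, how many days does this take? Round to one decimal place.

8.0 days

Daily accumulation = 26.2 − 13.3 = 12.9 DD/day.
Duration = 103 / 12.9 = 7.984 ≈ 8.0 days.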